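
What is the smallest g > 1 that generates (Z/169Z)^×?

2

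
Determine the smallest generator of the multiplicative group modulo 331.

φ(331) = 331 − 1 = 330 = 2 · 3 · 5 · 11.
g is a primitive root iff g^(330/q) ≢ 1 (mod 331) for each prime q ∈ {2, 3, 5, 11}.
g = 2: 2^165 ≡ 330; 2^110 ≡ 299; 2^66 ≡ 64; 2^30 ≡ 1 — hits 1, so not a primitive root.
g = 3: 3^165 ≡ 330; 3^110 ≡ 299; 3^66 ≡ 64; 3^30 ≡ 270 — none is 1, so 3 is a primitive root.
Hence the least primitive root of 331 is 3.

3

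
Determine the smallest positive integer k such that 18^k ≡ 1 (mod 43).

42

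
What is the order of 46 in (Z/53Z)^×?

Since 46 ∈ (Z/53Z)^×, its order divides φ(53) = 53 − 1 = 52 = 2^2 · 13.
Divisors of 52: 1, 2, 4, 13, 26, 52.
Test each divisor d:
46^1 ≡ 46 (mod 53)
46^2 ≡ 49 (mod 53)
46^4 ≡ 16 (mod 53)
46^13 ≡ 1 (mod 53) ✓
The smallest such exponent is 13, so the order of 46 is 13.

13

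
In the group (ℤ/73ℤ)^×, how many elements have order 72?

24

φ(73) = 73 − 1 = 72 = 2^3 · 3^2.
(Z/73Z)^× is cyclic (|G| = 72); a cyclic group of order m has exactly φ(d) elements of each order d | m, and none otherwise.
72 = 2^3 · 3^2 divides 72, and φ(72) = 24.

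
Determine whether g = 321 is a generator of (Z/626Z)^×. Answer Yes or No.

No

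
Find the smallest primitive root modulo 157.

5

φ(157) = 157 − 1 = 156 = 2^2 · 3 · 13.
Test candidates g = 2, 3, … against the prime factors q ∈ {2, 3, 13} of φ(157): g is a generator iff g^(156/q) ≢ 1 for every such q.
g = 2: 2^78 ≡ 156; 2^52 ≡ 1 — hits 1, so not a primitive root.
g = 3: 3^78 ≡ 1 — hits 1, so not a primitive root.
g = 4: 4^78 ≡ 1 — hits 1, so not a primitive root.
g = 5: 5^78 ≡ 156; 5^52 ≡ 12; 5^12 ≡ 130 — none is 1, so 5 is a primitive root.
So 5 is the smallest generator of (Z/157Z)^×.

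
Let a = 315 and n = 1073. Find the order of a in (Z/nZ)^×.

252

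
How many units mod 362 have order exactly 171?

0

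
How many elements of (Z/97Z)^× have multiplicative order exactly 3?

φ(97) = 97 − 1 = 96 = 2^5 · 3.
Since (Z/97Z)^× is cyclic of order 96, the number of elements of order d is φ(d) when d | 96 and 0 otherwise.
3 | 96, and φ(3) = 3 − 1 = 2.

2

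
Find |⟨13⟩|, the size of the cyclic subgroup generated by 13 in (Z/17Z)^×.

ord(13) | φ(17) = 17 − 1 = 16 = 2^4.
Divisors of 16: 1, 2, 4, 8, 16.
Check 13^d mod 17 for each divisor in increasing order:
13^1 ≡ 13 (mod 17)
13^2 ≡ 16 (mod 17)
13^4 ≡ 1 (mod 17) ✓
So ord_17(13) = 4.

4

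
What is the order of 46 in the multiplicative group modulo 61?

30

By Lagrange's theorem, ord_61(46) divides φ(61) = 61 − 1 = 60 = 2^2 · 3 · 5.
Divisors of 60: 1, 2, 3, 4, 5, 6, 10, 12, 15, 20, 30, 60.
Check 46^d mod 61 for each divisor in increasing order:
46^1 ≡ 46 (mod 61)
46^2 ≡ 42 (mod 61)
46^3 ≡ 41 (mod 61)
46^4 ≡ 56 (mod 61)
46^5 ≡ 14 (mod 61)
46^6 ≡ 34 (mod 61)
46^10 ≡ 13 (mod 61)
46^12 ≡ 58 (mod 61)
46^15 ≡ 60 (mod 61)
46^20 ≡ 47 (mod 61)
46^30 ≡ 1 (mod 61) ✓
So ord_61(46) = 30.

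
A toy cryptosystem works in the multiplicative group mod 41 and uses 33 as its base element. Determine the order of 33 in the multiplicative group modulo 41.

20

The order of 33 must divide φ(41) = 41 − 1 = 40 = 2^3 · 5.
Divisors of 40: 1, 2, 4, 5, 8, 10, 20, 40.
Compute 33^d (mod 41) for the divisors d until we hit 1:
33^1 ≡ 33 (mod 41)
33^2 ≡ 23 (mod 41)
33^4 ≡ 37 (mod 41)
33^5 ≡ 32 (mod 41)
33^8 ≡ 16 (mod 41)
33^10 ≡ 40 (mod 41)
33^20 ≡ 1 (mod 41) ✓
Therefore the multiplicative order of 33 modulo 41 is 20.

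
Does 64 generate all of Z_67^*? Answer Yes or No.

No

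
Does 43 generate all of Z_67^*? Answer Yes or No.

No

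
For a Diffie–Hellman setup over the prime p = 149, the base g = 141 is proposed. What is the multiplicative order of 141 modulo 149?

148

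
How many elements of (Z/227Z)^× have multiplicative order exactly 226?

112

φ(227) = 227 − 1 = 226 = 2 · 113.
In a cyclic group of order 226, there are φ(d) elements of order d for each divisor d of 226, and zero for non-divisors.
226 = 2 · 113 divides 226, and φ(226) = 112.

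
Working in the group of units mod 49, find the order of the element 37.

21

Since 37 ∈ (Z/49Z)^×, its order divides φ(49) = φ(7^2) = 7·(7−1) = 42 = 2 · 3 · 7.
Divisors of 42: 1, 2, 3, 6, 7, 14, 21, 42.
Test each divisor d:
37^1 ≡ 37 (mod 49)
37^2 ≡ 46 (mod 49)
37^3 ≡ 36 (mod 49)
37^6 ≡ 22 (mod 49)
37^7 ≡ 30 (mod 49)
37^14 ≡ 18 (mod 49)
37^21 ≡ 1 (mod 49) ✓
The smallest such exponent is 21, so the order of 37 is 21.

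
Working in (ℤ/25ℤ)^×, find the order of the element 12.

20

The order of 12 must divide φ(25) = φ(5^2) = 5·(5−1) = 20 = 2^2 · 5.
Divisors of 20: 1, 2, 4, 5, 10, 20.
Check 12^d mod 25 for each divisor in increasing order:
12^1 ≡ 12 (mod 25)
12^2 ≡ 19 (mod 25)
12^4 ≡ 11 (mod 25)
12^5 ≡ 7 (mod 25)
12^10 ≡ 24 (mod 25)
12^20 ≡ 1 (mod 25) ✓
Therefore the multiplicative order of 12 modulo 25 is 20.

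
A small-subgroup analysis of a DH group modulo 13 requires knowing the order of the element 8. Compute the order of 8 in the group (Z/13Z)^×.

4

By Lagrange's theorem, ord_13(8) divides φ(13) = 13 − 1 = 12 = 2^2 · 3.
Divisors of 12: 1, 2, 3, 4, 6, 12.
Compute 8^d (mod 13) for the divisors d until we hit 1:
8^1 ≡ 8
8^2 ≡ 12
8^3 ≡ 5
8^4 ≡ 1
So ord_13(8) = 4.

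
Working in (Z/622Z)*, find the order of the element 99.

The order of 99 must divide φ(622) = φ(2)·φ(311) = 1·310 = 310 = 2 · 5 · 31.
Divisors of 310: 1, 2, 5, 10, 31, 62, 155, 310.
Compute 99^d (mod 622) for the divisors d until we hit 1:
99^1 ≡ 99 (mod 622)
99^2 ≡ 471 (mod 622)
99^5 ≡ 61 (mod 622)
99^10 ≡ 611 (mod 622)
99^31 ≡ 95 (mod 622)
99^62 ≡ 317 (mod 622)
99^155 ≡ 621 (mod 622)
99^310 ≡ 1 (mod 622) ✓
The smallest such exponent is 310, so the order of 99 is 310.

310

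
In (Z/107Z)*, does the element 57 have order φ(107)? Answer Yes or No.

No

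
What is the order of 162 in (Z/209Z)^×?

ord(162) | φ(209) = φ(11·19) = (11−1)·(19−1) = 10·18 = 180 = 2^2 · 3^2 · 5.
Divisors of 180: 1, 2, 3, 4, 5, 6, 9, 10, 12, 15, 18, 20, 30, 36, 45, 60, 90, 180.
Evaluate successive powers at the divisors of 180:
162^1 ≡ 162
162^2 ≡ 119
162^3 ≡ 50
162^4 ≡ 158
162^5 ≡ 98
162^6 ≡ 201
162^9 ≡ 18
162^10 ≡ 199
162^12 ≡ 64
162^15 ≡ 65
162^18 ≡ 115
162^20 ≡ 100
162^30 ≡ 45
162^36 ≡ 58
162^45 ≡ 208
162^60 ≡ 144
162^90 ≡ 1
Therefore the multiplicative order of 162 modulo 209 is 90.

90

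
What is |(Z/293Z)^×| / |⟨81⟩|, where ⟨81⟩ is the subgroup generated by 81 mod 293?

4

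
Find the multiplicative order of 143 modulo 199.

198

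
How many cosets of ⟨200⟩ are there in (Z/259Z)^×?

ord(200) | φ(259) = φ(7·37) = (7−1)·(37−1) = 6·36 = 216 = 2^3 · 3^3.
Divisors of 216: 1, 2, 3, 4, 6, 8, 9, 12, 18, 24, 27, 36, 54, 72, 108, 216.
Test each divisor d:
200^1 ≡ 200 (mod 259)
200^2 ≡ 114 (mod 259)
200^3 ≡ 8 (mod 259)
200^4 ≡ 46 (mod 259)
200^6 ≡ 64 (mod 259)
200^8 ≡ 44 (mod 259)
200^9 ≡ 253 (mod 259)
200^12 ≡ 211 (mod 259)
200^18 ≡ 36 (mod 259)
200^24 ≡ 232 (mod 259)
200^27 ≡ 43 (mod 259)
200^36 ≡ 1 (mod 259) ✓
Thus |⟨200⟩| = ord(200) = 36.
The index is φ(259) / ord(200) = 216 / 36 = 6.

6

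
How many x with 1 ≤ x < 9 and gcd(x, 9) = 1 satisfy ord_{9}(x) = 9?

φ(9) = φ(3^2) = 3·(3−1) = 6 = 2 · 3.
Since (Z/9Z)^× is cyclic of order 6, the number of elements of order d is φ(d) when d | 6 and 0 otherwise.
Since 9 ∤ 6, the count is 0.

0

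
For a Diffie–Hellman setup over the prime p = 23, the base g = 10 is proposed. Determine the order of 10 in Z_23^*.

22

By Lagrange's theorem, ord_23(10) divides φ(23) = 23 − 1 = 22 = 2 · 11.
Divisors of 22: 1, 2, 11, 22.
Compute 10^d (mod 23) for the divisors d until we hit 1:
10^1 ≡ 10 (mod 23)
10^2 ≡ 8 (mod 23)
10^11 ≡ 22 (mod 23)
10^22 ≡ 1 (mod 23) ✓
So ord_23(10) = 22.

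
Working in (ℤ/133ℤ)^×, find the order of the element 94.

6

By Lagrange's theorem, ord_133(94) divides φ(133) = φ(7·19) = (7−1)·(19−1) = 6·18 = 108 = 2^2 · 3^3.
Divisors of 108: 1, 2, 3, 4, 6, 9, 12, 18, 27, 36, 54, 108.
Check 94^d mod 133 for each divisor in increasing order:
94^1 ≡ 94
94^2 ≡ 58
94^3 ≡ 132
94^4 ≡ 39
94^6 ≡ 1
Hence ord(94) = 6.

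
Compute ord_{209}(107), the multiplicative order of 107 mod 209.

The order of 107 must divide φ(209) = φ(11·19) = (11−1)·(19−1) = 10·18 = 180 = 2^2 · 3^2 · 5.
Divisors of 180: 1, 2, 3, 4, 5, 6, 9, 10, 12, 15, 18, 20, 30, 36, 45, 60, 90, 180.
Check 107^d mod 209 for each divisor in increasing order:
107^1 ≡ 107 (mod 209)
107^2 ≡ 163 (mod 209)
107^3 ≡ 94 (mod 209)
107^4 ≡ 26 (mod 209)
107^5 ≡ 65 (mod 209)
107^6 ≡ 58 (mod 209)
107^9 ≡ 18 (mod 209)
107^10 ≡ 45 (mod 209)
107^12 ≡ 20 (mod 209)
107^15 ≡ 208 (mod 209)
107^18 ≡ 115 (mod 209)
107^20 ≡ 144 (mod 209)
107^30 ≡ 1 (mod 209) ✓
So ord_209(107) = 30.

30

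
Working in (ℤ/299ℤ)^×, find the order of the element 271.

132

ord(271) | φ(299) = φ(13·23) = (13−1)·(23−1) = 12·22 = 264 = 2^3 · 3 · 11.
Divisors of 264: 1, 2, 3, 4, 6, 8, 11, 12, 22, 24, 33, 44, 66, 88, 132, 264.
Test each divisor d:
271^1 ≡ 271 (mod 299)
271^2 ≡ 186 (mod 299)
271^3 ≡ 174 (mod 299)
271^4 ≡ 211 (mod 299)
271^6 ≡ 77 (mod 299)
271^8 ≡ 269 (mod 299)
271^11 ≡ 162 (mod 299)
271^12 ≡ 248 (mod 299)
271^22 ≡ 231 (mod 299)
271^24 ≡ 209 (mod 299)
271^33 ≡ 47 (mod 299)
271^44 ≡ 139 (mod 299)
271^66 ≡ 116 (mod 299)
271^88 ≡ 185 (mod 299)
271^132 ≡ 1 (mod 299) ✓
Therefore the multiplicative order of 271 modulo 299 is 132.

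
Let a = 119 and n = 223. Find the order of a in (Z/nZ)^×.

The order of 119 must divide φ(223) = 223 − 1 = 222 = 2 · 3 · 37.
Divisors of 222: 1, 2, 3, 6, 37, 74, 111, 222.
Compute 119^d (mod 223) for the divisors d until we hit 1:
119^1 ≡ 119 (mod 223)
119^2 ≡ 112 (mod 223)
119^3 ≡ 171 (mod 223)
119^6 ≡ 28 (mod 223)
119^37 ≡ 1 (mod 223) ✓
Therefore the multiplicative order of 119 modulo 223 is 37.

37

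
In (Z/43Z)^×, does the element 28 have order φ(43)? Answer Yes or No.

Yes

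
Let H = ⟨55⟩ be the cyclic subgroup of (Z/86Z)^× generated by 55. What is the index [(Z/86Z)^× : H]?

1

The order of 55 must divide φ(86) = φ(2)·φ(43) = 1·42 = 42 = 2 · 3 · 7.
Divisors of 42: 1, 2, 3, 6, 7, 14, 21, 42.
Compute 55^d (mod 86) for the divisors d until we hit 1:
55^1 ≡ 55
55^2 ≡ 15
55^3 ≡ 51
55^6 ≡ 21
55^7 ≡ 37
55^14 ≡ 79
55^21 ≡ 85
55^42 ≡ 1
The order of 55 is 42, so the subgroup it generates has 42 elements.
[(Z/86Z)^× : ⟨55⟩] = 42/42 = 1.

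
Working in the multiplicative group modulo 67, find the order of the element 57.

66

The order of 57 must divide φ(67) = 67 − 1 = 66 = 2 · 3 · 11.
Divisors of 66: 1, 2, 3, 6, 11, 22, 33, 66.
Check 57^d mod 67 for each divisor in increasing order:
57^1 ≡ 57 (mod 67)
57^2 ≡ 33 (mod 67)
57^3 ≡ 5 (mod 67)
57^6 ≡ 25 (mod 67)
57^11 ≡ 38 (mod 67)
57^22 ≡ 37 (mod 67)
57^33 ≡ 66 (mod 67)
57^66 ≡ 1 (mod 67) ✓
Therefore the multiplicative order of 57 modulo 67 is 66.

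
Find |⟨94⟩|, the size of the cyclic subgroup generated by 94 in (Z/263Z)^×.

262

ord(94) | φ(263) = 263 − 1 = 262 = 2 · 131.
Divisors of 262: 1, 2, 131, 262.
Compute 94^d (mod 263) for the divisors d until we hit 1:
94^1 ≡ 94
94^2 ≡ 157
94^131 ≡ 262
94^262 ≡ 1
So ord_263(94) = 262.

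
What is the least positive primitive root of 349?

φ(349) = 349 − 1 = 348 = 2^2 · 3 · 29.
Test candidates g = 2, 3, … against the prime factors q ∈ {2, 3, 29} of φ(349): g is a generator iff g^(348/q) ≢ 1 for every such q.
g = 2: 2^174 ≡ 348; 2^116 ≡ 226; 2^12 ≡ 257 — none is 1, so 2 is a primitive root.
Hence the least primitive root of 349 is 2.

2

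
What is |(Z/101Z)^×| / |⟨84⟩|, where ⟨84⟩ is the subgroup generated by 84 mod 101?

The order of 84 must divide φ(101) = 101 − 1 = 100 = 2^2 · 5^2.
Divisors of 100: 1, 2, 4, 5, 10, 20, 25, 50, 100.
Check 84^d mod 101 for each divisor in increasing order:
84^1 ≡ 84 (mod 101)
84^2 ≡ 87 (mod 101)
84^4 ≡ 95 (mod 101)
84^5 ≡ 1 (mod 101) ✓
Thus |⟨84⟩| = ord(84) = 5.
The index is φ(101) / ord(84) = 100 / 5 = 20.

20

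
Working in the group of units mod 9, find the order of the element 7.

3

The order of 7 must divide φ(9) = φ(3^2) = 3·(3−1) = 6 = 2 · 3.
Divisors of 6: 1, 2, 3, 6.
Check 7^d mod 9 for each divisor in increasing order:
7^1 ≡ 7
7^2 ≡ 4
7^3 ≡ 1
So ord_9(7) = 3.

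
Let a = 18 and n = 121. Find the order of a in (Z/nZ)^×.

ord(18) | φ(121) = φ(11^2) = 11·(11−1) = 110 = 2 · 5 · 11.
Divisors of 110: 1, 2, 5, 10, 11, 22, 55, 110.
Check 18^d mod 121 for each divisor in increasing order:
18^1 ≡ 18 (mod 121)
18^2 ≡ 82 (mod 121)
18^5 ≡ 32 (mod 121)
18^10 ≡ 56 (mod 121)
18^11 ≡ 40 (mod 121)
18^22 ≡ 27 (mod 121)
18^55 ≡ 120 (mod 121)
18^110 ≡ 1 (mod 121) ✓
So ord_121(18) = 110.

110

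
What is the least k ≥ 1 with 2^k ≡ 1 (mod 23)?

11

Since 2 ∈ (Z/23Z)^×, its order divides φ(23) = 23 − 1 = 22 = 2 · 11.
Divisors of 22: 1, 2, 11, 22.
Compute 2^d (mod 23) for the divisors d until we hit 1:
2^1 ≡ 2 (mod 23)
2^2 ≡ 4 (mod 23)
2^11 ≡ 1 (mod 23) ✓
The smallest such exponent is 11, so the order of 2 is 11.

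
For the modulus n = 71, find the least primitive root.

φ(71) = 71 − 1 = 70 = 2 · 5 · 7.
Test candidates g = 2, 3, … against the prime factors q ∈ {2, 5, 7} of φ(71): g is a generator iff g^(70/q) ≢ 1 for every such q.
g = 2: 2^35 ≡ 1 — hits 1, so not a primitive root.
g = 3: 3^35 ≡ 1 — hits 1, so not a primitive root.
g = 4: 4^35 ≡ 1 — hits 1, so not a primitive root.
g = 5: 5^35 ≡ 1 — hits 1, so not a primitive root.
g = 6: 6^35 ≡ 1 — hits 1, so not a primitive root.
g = 7: 7^35 ≡ 70; 7^14 ≡ 54; 7^10 ≡ 45 — none is 1, so 7 is a primitive root.
So 7 is the smallest generator of (Z/71Z)^×.

7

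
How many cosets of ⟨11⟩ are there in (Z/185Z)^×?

By Lagrange's theorem, ord_185(11) divides φ(185) = φ(5·37) = (5−1)·(37−1) = 4·36 = 144 = 2^4 · 3^2.
Divisors of 144: 1, 2, 3, 4, 6, 8, 9, 12, 16, 18, 24, 36, 48, 72, 144.
Check 11^d mod 185 for each divisor in increasing order:
11^1 ≡ 11
11^2 ≡ 121
11^3 ≡ 36
11^4 ≡ 26
11^6 ≡ 1
So ord_185(11) = 6, hence |⟨11⟩| = 6.
Index = |(Z/185Z)^×| / |⟨11⟩| = 144 / 6 = 24.

24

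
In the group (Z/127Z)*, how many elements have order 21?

φ(127) = 127 − 1 = 126 = 2 · 3^2 · 7.
In a cyclic group of order 126, there are φ(d) elements of order d for each divisor d of 126, and zero for non-divisors.
21 = 3 · 7 divides 126, and φ(21) = 12.

12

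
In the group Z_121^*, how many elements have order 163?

φ(121) = φ(11^2) = 11·(11−1) = 110 = 2 · 5 · 11.
(Z/121Z)^× is cyclic (|G| = 110); a cyclic group of order m has exactly φ(d) elements of each order d | m, and none otherwise.
Since 163 ∤ 110, the count is 0.

0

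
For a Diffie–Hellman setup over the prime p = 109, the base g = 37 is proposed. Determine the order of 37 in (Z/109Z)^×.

108

The order of 37 must divide φ(109) = 109 − 1 = 108 = 2^2 · 3^3.
Divisors of 108: 1, 2, 3, 4, 6, 9, 12, 18, 27, 36, 54, 108.
Evaluate successive powers at the divisors of 108:
37^1 ≡ 37 (mod 109)
37^2 ≡ 61 (mod 109)
37^3 ≡ 77 (mod 109)
37^4 ≡ 15 (mod 109)
37^6 ≡ 43 (mod 109)
37^9 ≡ 41 (mod 109)
37^12 ≡ 105 (mod 109)
37^18 ≡ 46 (mod 109)
37^27 ≡ 33 (mod 109)
37^36 ≡ 45 (mod 109)
37^54 ≡ 108 (mod 109)
37^108 ≡ 1 (mod 109) ✓
The smallest such exponent is 108, so the order of 37 is 108.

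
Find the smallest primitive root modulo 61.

φ(61) = 61 − 1 = 60 = 2^2 · 3 · 5.
g is a primitive root iff g^(60/q) ≢ 1 (mod 61) for each prime q ∈ {2, 3, 5}.
g = 2: 2^30 ≡ 60; 2^20 ≡ 47; 2^12 ≡ 9 — none is 1, so 2 is a primitive root.
The smallest primitive root modulo 61 is 2.

2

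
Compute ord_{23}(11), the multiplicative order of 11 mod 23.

22

The order of 11 must divide φ(23) = 23 − 1 = 22 = 2 · 11.
Divisors of 22: 1, 2, 11, 22.
Check 11^d mod 23 for each divisor in increasing order:
11^1 ≡ 11
11^2 ≡ 6
11^11 ≡ 22
11^22 ≡ 1
Therefore the multiplicative order of 11 modulo 23 is 22.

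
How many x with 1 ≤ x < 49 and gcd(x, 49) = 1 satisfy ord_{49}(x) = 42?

12

φ(49) = φ(7^2) = 7·(7−1) = 42 = 2 · 3 · 7.
(Z/49Z)^× is cyclic (|G| = 42); a cyclic group of order m has exactly φ(d) elements of each order d | m, and none otherwise.
42 = 2 · 3 · 7 divides 42, and φ(42) = 12.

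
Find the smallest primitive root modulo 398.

φ(398) = φ(2)·φ(199) = 1·198 = 198 = 2 · 3^2 · 11.
Test candidates g = 2, 3, … against the prime factors q ∈ {2, 3, 11} of φ(398): g is a generator iff g^(198/q) ≢ 1 for every such q.
g = 2: gcd(2, 398) = 2 > 1, not a unit — skip.
g = 3: 3^99 ≡ 397; 3^66 ≡ 305; 3^18 ≡ 125 — none is 1, so 3 is a primitive root.
The smallest primitive root modulo 398 is 3.

3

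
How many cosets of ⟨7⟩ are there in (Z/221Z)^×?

By Lagrange's theorem, ord_221(7) divides φ(221) = φ(13·17) = (13−1)·(17−1) = 12·16 = 192 = 2^6 · 3.
Divisors of 192: 1, 2, 3, 4, 6, 8, 12, 16, 24, 32, 48, 64, 96, 192.
Evaluate successive powers at the divisors of 192:
7^1 ≡ 7 (mod 221)
7^2 ≡ 49 (mod 221)
7^3 ≡ 122 (mod 221)
7^4 ≡ 191 (mod 221)
7^6 ≡ 77 (mod 221)
7^8 ≡ 16 (mod 221)
7^12 ≡ 183 (mod 221)
7^16 ≡ 35 (mod 221)
7^24 ≡ 118 (mod 221)
7^32 ≡ 120 (mod 221)
7^48 ≡ 1 (mod 221) ✓
So ord_221(7) = 48, hence |⟨7⟩| = 48.
Index = |(Z/221Z)^×| / |⟨7⟩| = 192 / 48 = 4.

4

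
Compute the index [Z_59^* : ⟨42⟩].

1

ord(42) | φ(59) = 59 − 1 = 58 = 2 · 29.
Divisors of 58: 1, 2, 29, 58.
Check 42^d mod 59 for each divisor in increasing order:
42^1 ≡ 42
42^2 ≡ 53
42^29 ≡ 58
42^58 ≡ 1
So ord_59(42) = 58, hence |⟨42⟩| = 58.
The index is φ(59) / ord(42) = 58 / 58 = 1.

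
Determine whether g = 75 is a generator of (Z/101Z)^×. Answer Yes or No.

Yes

φ(101) = 101 − 1 = 100 = 2^2 · 5^2.
75 is a primitive root mod 101 iff 75^(φ(101)/q) ≢ 1 for every prime q | φ(101), i.e. q ∈ {2, 5}.
75^50 ≡ 100 (mod 101)  [q = 2: ≢ 1 ✓]
75^20 ≡ 36 (mod 101)  [q = 5: ≢ 1 ✓]
None equal 1, so ord_101(75) = 100: 75 is a primitive root.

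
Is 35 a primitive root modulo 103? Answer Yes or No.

Yes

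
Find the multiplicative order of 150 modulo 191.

19

ord(150) | φ(191) = 191 − 1 = 190 = 2 · 5 · 19.
Divisors of 190: 1, 2, 5, 10, 19, 38, 95, 190.
Check 150^d mod 191 for each divisor in increasing order:
150^1 ≡ 150
150^2 ≡ 153
150^5 ≡ 6
150^10 ≡ 36
150^19 ≡ 1
The smallest such exponent is 19, so the order of 150 is 19.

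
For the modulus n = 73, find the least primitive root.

φ(73) = 73 − 1 = 72 = 2^3 · 3^2.
g is a primitive root iff g^(72/q) ≢ 1 (mod 73) for each prime q ∈ {2, 3}.
g = 2: 2^36 ≡ 1 — hits 1, so not a primitive root.
g = 3: 3^36 ≡ 1 — hits 1, so not a primitive root.
g = 4: 4^36 ≡ 1 — hits 1, so not a primitive root.
g = 5: 5^36 ≡ 72; 5^24 ≡ 8 — none is 1, so 5 is a primitive root.
Hence the least primitive root of 73 is 5.

5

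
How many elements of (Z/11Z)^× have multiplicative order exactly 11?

0

φ(11) = 11 − 1 = 10 = 2 · 5.
(Z/11Z)^× is cyclic (|G| = 10); a cyclic group of order m has exactly φ(d) elements of each order d | m, and none otherwise.
Since 11 ∤ 10, the count is 0.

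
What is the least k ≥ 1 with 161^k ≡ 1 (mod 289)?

136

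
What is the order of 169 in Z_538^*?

67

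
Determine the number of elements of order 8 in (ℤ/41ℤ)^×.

φ(41) = 41 − 1 = 40 = 2^3 · 5.
Since (Z/41Z)^× is cyclic of order 40, the number of elements of order d is φ(d) when d | 40 and 0 otherwise.
8 = 2^3 divides 40, and φ(8) = 4.

4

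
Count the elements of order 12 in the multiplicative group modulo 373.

4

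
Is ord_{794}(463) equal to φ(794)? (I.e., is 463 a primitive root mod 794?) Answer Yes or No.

Yes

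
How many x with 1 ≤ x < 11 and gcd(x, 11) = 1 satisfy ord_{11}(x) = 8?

0

φ(11) = 11 − 1 = 10 = 2 · 5.
(Z/11Z)^× is cyclic (|G| = 10); a cyclic group of order m has exactly φ(d) elements of each order d | m, and none otherwise.
Here 10 is not a multiple of 8, so there are no elements of order 8.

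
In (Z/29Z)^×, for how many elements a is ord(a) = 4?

2

φ(29) = 29 − 1 = 28 = 2^2 · 7.
Since (Z/29Z)^× is cyclic of order 28, the number of elements of order d is φ(d) when d | 28 and 0 otherwise.
4 = 2^2 divides 28, and φ(4) = 2.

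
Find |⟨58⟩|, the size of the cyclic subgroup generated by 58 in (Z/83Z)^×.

82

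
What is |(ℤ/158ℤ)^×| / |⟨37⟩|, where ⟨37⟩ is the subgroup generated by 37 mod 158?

1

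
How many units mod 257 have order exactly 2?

φ(257) = 257 − 1 = 256 = 2^8.
Since (Z/257Z)^× is cyclic of order 256, the number of elements of order d is φ(d) when d | 256 and 0 otherwise.
2 | 256, and φ(2) = 2 − 1 = 1.

1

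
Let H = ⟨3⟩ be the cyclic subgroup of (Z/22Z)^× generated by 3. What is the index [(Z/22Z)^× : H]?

Since 3 ∈ (Z/22Z)^×, its order divides φ(22) = φ(2)·φ(11) = 1·10 = 10 = 2 · 5.
Divisors of 10: 1, 2, 5, 10.
Evaluate successive powers at the divisors of 10:
3^1 ≡ 3 (mod 22)
3^2 ≡ 9 (mod 22)
3^5 ≡ 1 (mod 22) ✓
The order of 3 is 5, so the subgroup it generates has 5 elements.
Index = |(Z/22Z)^×| / |⟨3⟩| = 10 / 5 = 2.

2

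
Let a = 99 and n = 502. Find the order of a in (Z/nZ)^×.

By Lagrange's theorem, ord_502(99) divides φ(502) = φ(2)·φ(251) = 1·250 = 250 = 2 · 5^3.
Divisors of 250: 1, 2, 5, 10, 25, 50, 125, 250.
Test each divisor d:
99^1 ≡ 99
99^2 ≡ 263
99^5 ≡ 451
99^10 ≡ 91
99^25 ≡ 353
99^50 ≡ 113
99^125 ≡ 501
99^250 ≡ 1
So ord_502(99) = 250.

250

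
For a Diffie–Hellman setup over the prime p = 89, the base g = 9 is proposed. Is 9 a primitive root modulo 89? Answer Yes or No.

φ(89) = 89 − 1 = 88 = 2^3 · 11.
It suffices to check that the order of 9 is not a proper divisor of 88: compute 9^(88/q) for q ∈ {2, 11}.
9^44 ≡ 1 (mod 89)  [q = 2: ≡ 1 ✗]
9^8 ≡ 2 (mod 89)  [q = 11: ≢ 1 ✓]
9^44 ≡ 1 shows ord(9) | 44, strictly less than φ(89); not a primitive root.

No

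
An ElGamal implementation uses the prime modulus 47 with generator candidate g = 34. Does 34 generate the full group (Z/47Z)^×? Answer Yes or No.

No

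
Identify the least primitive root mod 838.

11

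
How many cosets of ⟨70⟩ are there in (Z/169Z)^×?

ord(70) | φ(169) = φ(13^2) = 13·(13−1) = 156 = 2^2 · 3 · 13.
Divisors of 156: 1, 2, 3, 4, 6, 12, 13, 26, 39, 52, 78, 156.
Test each divisor d:
70^1 ≡ 70
70^2 ≡ 168
70^3 ≡ 99
70^4 ≡ 1
So ord_169(70) = 4, hence |⟨70⟩| = 4.
The index is φ(169) / ord(70) = 156 / 4 = 39.

39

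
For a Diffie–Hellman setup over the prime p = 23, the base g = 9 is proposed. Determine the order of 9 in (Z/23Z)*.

11

The order of 9 must divide φ(23) = 23 − 1 = 22 = 2 · 11.
Divisors of 22: 1, 2, 11, 22.
Check 9^d mod 23 for each divisor in increasing order:
9^1 ≡ 9 (mod 23)
9^2 ≡ 12 (mod 23)
9^11 ≡ 1 (mod 23) ✓
Hence ord(9) = 11.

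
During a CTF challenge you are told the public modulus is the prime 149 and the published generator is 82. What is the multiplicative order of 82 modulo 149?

By Lagrange's theorem, ord_149(82) divides φ(149) = 149 − 1 = 148 = 2^2 · 37.
Divisors of 148: 1, 2, 4, 37, 74, 148.
Check 82^d mod 149 for each divisor in increasing order:
82^1 ≡ 82 (mod 149)
82^2 ≡ 19 (mod 149)
82^4 ≡ 63 (mod 149)
82^37 ≡ 148 (mod 149)
82^74 ≡ 1 (mod 149) ✓
So ord_149(82) = 74.

74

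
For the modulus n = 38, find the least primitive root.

φ(38) = φ(2)·φ(19) = 1·18 = 18 = 2 · 3^2.
g is a primitive root iff g^(18/q) ≢ 1 (mod 38) for each prime q ∈ {2, 3}.
g = 2: gcd(2, 38) = 2 > 1, not a unit — skip.
g = 3: 3^9 ≡ 37; 3^6 ≡ 7 — none is 1, so 3 is a primitive root.
The smallest primitive root modulo 38 is 3.

3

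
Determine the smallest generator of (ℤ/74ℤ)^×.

5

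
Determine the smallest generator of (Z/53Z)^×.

2

φ(53) = 53 − 1 = 52 = 2^2 · 13.
g is a primitive root iff g^(52/q) ≢ 1 (mod 53) for each prime q ∈ {2, 13}.
g = 2: 2^26 ≡ 52; 2^4 ≡ 16 — none is 1, so 2 is a primitive root.
So 2 is the smallest generator of (Z/53Z)^×.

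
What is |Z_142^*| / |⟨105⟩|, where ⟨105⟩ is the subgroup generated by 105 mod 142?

ord(105) | φ(142) = φ(2)·φ(71) = 1·70 = 70 = 2 · 5 · 7.
Divisors of 70: 1, 2, 5, 7, 10, 14, 35, 70.
Compute 105^d (mod 142) for the divisors d until we hit 1:
105^1 ≡ 105 (mod 142)
105^2 ≡ 91 (mod 142)
105^5 ≡ 39 (mod 142)
105^7 ≡ 141 (mod 142)
105^10 ≡ 101 (mod 142)
105^14 ≡ 1 (mod 142) ✓
The order of 105 is 14, so the subgroup it generates has 14 elements.
The index is φ(142) / ord(105) = 70 / 14 = 5.

5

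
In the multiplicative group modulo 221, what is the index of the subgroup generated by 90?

12

By Lagrange's theorem, ord_221(90) divides φ(221) = φ(13·17) = (13−1)·(17−1) = 12·16 = 192 = 2^6 · 3.
Divisors of 192: 1, 2, 3, 4, 6, 8, 12, 16, 24, 32, 48, 64, 96, 192.
Evaluate successive powers at the divisors of 192:
90^1 ≡ 90 (mod 221)
90^2 ≡ 144 (mod 221)
90^3 ≡ 142 (mod 221)
90^4 ≡ 183 (mod 221)
90^6 ≡ 53 (mod 221)
90^8 ≡ 118 (mod 221)
90^12 ≡ 157 (mod 221)
90^16 ≡ 1 (mod 221) ✓
The order of 90 is 16, so the subgroup it generates has 16 elements.
The index is φ(221) / ord(90) = 192 / 16 = 12.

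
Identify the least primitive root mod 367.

6

φ(367) = 367 − 1 = 366 = 2 · 3 · 61.
Test candidates g = 2, 3, … against the prime factors q ∈ {2, 3, 61} of φ(367): g is a generator iff g^(366/q) ≢ 1 for every such q.
g = 2: 2^183 ≡ 1 — hits 1, so not a primitive root.
g = 3: 3^183 ≡ 366; 3^122 ≡ 1 — hits 1, so not a primitive root.
g = 4: 4^183 ≡ 1 — hits 1, so not a primitive root.
g = 5: 5^183 ≡ 366; 5^122 ≡ 1 — hits 1, so not a primitive root.
g = 6: 6^183 ≡ 366; 6^122 ≡ 283; 6^6 ≡ 47 — none is 1, so 6 is a primitive root.
The smallest primitive root modulo 367 is 6.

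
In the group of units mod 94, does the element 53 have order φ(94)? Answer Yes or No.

No

φ(94) = φ(2)·φ(47) = 1·46 = 46 = 2 · 23.
53 is a primitive root mod 94 iff 53^(φ(94)/q) ≢ 1 for every prime q | φ(94), i.e. q ∈ {2, 23}.
53^23 ≡ 1 (mod 94)  [q = 2: ≡ 1 ✗]
53^2 ≡ 83 (mod 94)  [q = 23: ≢ 1 ✓]
The check at q = 2 fails, so 53 generates a proper subgroup.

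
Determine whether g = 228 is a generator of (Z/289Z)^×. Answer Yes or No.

Yes

φ(289) = φ(17^2) = 17·(17−1) = 272 = 2^4 · 17.
It suffices to check that the order of 228 is not a proper divisor of 272: compute 228^(272/q) for q ∈ {2, 17}.
228^136 ≡ 288 (mod 289)  [q = 2: ≢ 1 ✓]
228^16 ≡ 103 (mod 289)  [q = 17: ≢ 1 ✓]
All checks pass, so 228 has order 272 and is a primitive root modulo 289.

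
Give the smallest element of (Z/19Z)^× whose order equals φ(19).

φ(19) = 19 − 1 = 18 = 2 · 3^2.
Test candidates g = 2, 3, … against the prime factors q ∈ {2, 3} of φ(19): g is a generator iff g^(18/q) ≢ 1 for every such q.
g = 2: 2^9 ≡ 18; 2^6 ≡ 7 — none is 1, so 2 is a primitive root.
So 2 is the smallest generator of (Z/19Z)^×.

2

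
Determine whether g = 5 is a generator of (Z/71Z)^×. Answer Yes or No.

No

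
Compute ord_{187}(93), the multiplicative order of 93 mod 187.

40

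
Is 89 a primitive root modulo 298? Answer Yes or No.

Yes

φ(298) = φ(2)·φ(149) = 1·148 = 148 = 2^2 · 37.
An element g generates (Z/298Z)^× iff g^(148/q) ≢ 1 (mod 298) for each prime q ∈ {2, 37}.
89^74 ≡ 297 (mod 298)  [q = 2: ≢ 1 ✓]
89^4 ≡ 129 (mod 298)  [q = 37: ≢ 1 ✓]
All checks pass, so 89 has order 148 and is a primitive root modulo 298.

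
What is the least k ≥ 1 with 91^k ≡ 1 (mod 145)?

14

ord(91) | φ(145) = φ(5·29) = (5−1)·(29−1) = 4·28 = 112 = 2^4 · 7.
Divisors of 112: 1, 2, 4, 7, 8, 14, 16, 28, 56, 112.
Compute 91^d (mod 145) for the divisors d until we hit 1:
91^1 ≡ 91 (mod 145)
91^2 ≡ 16 (mod 145)
91^4 ≡ 111 (mod 145)
91^7 ≡ 86 (mod 145)
91^8 ≡ 141 (mod 145)
91^14 ≡ 1 (mod 145) ✓
Hence ord(91) = 14.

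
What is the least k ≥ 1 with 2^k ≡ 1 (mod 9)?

6

ord(2) | φ(9) = φ(3^2) = 3·(3−1) = 6 = 2 · 3.
Divisors of 6: 1, 2, 3, 6.
Test each divisor d:
2^1 ≡ 2 (mod 9)
2^2 ≡ 4 (mod 9)
2^3 ≡ 8 (mod 9)
2^6 ≡ 1 (mod 9) ✓
Hence ord(2) = 6.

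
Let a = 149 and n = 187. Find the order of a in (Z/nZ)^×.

Since 149 ∈ (Z/187Z)^×, its order divides φ(187) = φ(11·17) = (11−1)·(17−1) = 10·16 = 160 = 2^5 · 5.
Divisors of 160: 1, 2, 4, 5, 8, 10, 16, 20, 32, 40, 80, 160.
Check 149^d mod 187 for each divisor in increasing order:
149^1 ≡ 149 (mod 187)
149^2 ≡ 135 (mod 187)
149^4 ≡ 86 (mod 187)
149^5 ≡ 98 (mod 187)
149^8 ≡ 103 (mod 187)
149^10 ≡ 67 (mod 187)
149^16 ≡ 137 (mod 187)
149^20 ≡ 1 (mod 187) ✓
So ord_187(149) = 20.

20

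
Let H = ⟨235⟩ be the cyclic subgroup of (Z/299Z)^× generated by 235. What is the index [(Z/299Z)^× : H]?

12

By Lagrange's theorem, ord_299(235) divides φ(299) = φ(13·23) = (13−1)·(23−1) = 12·22 = 264 = 2^3 · 3 · 11.
Divisors of 264: 1, 2, 3, 4, 6, 8, 11, 12, 22, 24, 33, 44, 66, 88, 132, 264.
Check 235^d mod 299 for each divisor in increasing order:
235^1 ≡ 235
235^2 ≡ 209
235^3 ≡ 79
235^4 ≡ 27
235^6 ≡ 261
235^8 ≡ 131
235^11 ≡ 183
235^12 ≡ 248
235^22 ≡ 1
So ord_299(235) = 22, hence |⟨235⟩| = 22.
Index = |(Z/299Z)^×| / |⟨235⟩| = 264 / 22 = 12.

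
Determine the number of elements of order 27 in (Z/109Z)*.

φ(109) = 109 − 1 = 108 = 2^2 · 3^3.
In a cyclic group of order 108, there are φ(d) elements of order d for each divisor d of 108, and zero for non-divisors.
27 = 3^3 divides 108, and φ(27) = 18.

18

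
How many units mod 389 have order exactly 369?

0

φ(389) = 389 − 1 = 388 = 2^2 · 97.
(Z/389Z)^× is cyclic (|G| = 388); a cyclic group of order m has exactly φ(d) elements of each order d | m, and none otherwise.
Since 369 ∤ 388, the count is 0.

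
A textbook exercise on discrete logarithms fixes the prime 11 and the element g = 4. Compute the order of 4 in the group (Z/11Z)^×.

ord(4) | φ(11) = 11 − 1 = 10 = 2 · 5.
Divisors of 10: 1, 2, 5, 10.
Test each divisor d:
4^1 ≡ 4
4^2 ≡ 5
4^5 ≡ 1
Hence ord(4) = 5.

5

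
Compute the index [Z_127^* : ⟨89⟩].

By Lagrange's theorem, ord_127(89) divides φ(127) = 127 − 1 = 126 = 2 · 3^2 · 7.
Divisors of 126: 1, 2, 3, 6, 7, 9, 14, 18, 21, 42, 63, 126.
Evaluate successive powers at the divisors of 126:
89^1 ≡ 89 (mod 127)
89^2 ≡ 47 (mod 127)
89^3 ≡ 119 (mod 127)
89^6 ≡ 64 (mod 127)
89^7 ≡ 108 (mod 127)
89^9 ≡ 123 (mod 127)
89^14 ≡ 107 (mod 127)
89^18 ≡ 16 (mod 127)
89^21 ≡ 126 (mod 127)
89^42 ≡ 1 (mod 127) ✓
The order of 89 is 42, so the subgroup it generates has 42 elements.
Index = |(Z/127Z)^×| / |⟨89⟩| = 126 / 42 = 3.

3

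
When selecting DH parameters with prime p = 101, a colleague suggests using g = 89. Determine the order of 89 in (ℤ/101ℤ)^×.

100

The order of 89 must divide φ(101) = 101 − 1 = 100 = 2^2 · 5^2.
Divisors of 100: 1, 2, 4, 5, 10, 20, 25, 50, 100.
Evaluate successive powers at the divisors of 100:
89^1 ≡ 89 (mod 101)
89^2 ≡ 43 (mod 101)
89^4 ≡ 31 (mod 101)
89^5 ≡ 32 (mod 101)
89^10 ≡ 14 (mod 101)
89^20 ≡ 95 (mod 101)
89^25 ≡ 10 (mod 101)
89^50 ≡ 100 (mod 101)
89^100 ≡ 1 (mod 101) ✓
Hence ord(89) = 100.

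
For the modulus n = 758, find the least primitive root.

φ(758) = φ(2)·φ(379) = 1·378 = 378 = 2 · 3^3 · 7.
g is a primitive root iff g^(378/q) ≢ 1 (mod 758) for each prime q ∈ {2, 3, 7}.
g = 2: gcd(2, 758) = 2 > 1, not a unit — skip.
g = 3: 3^189 ≡ 757; 3^126 ≡ 51; 3^54 ≡ 195 — none is 1, so 3 is a primitive root.
The smallest primitive root modulo 758 is 3.

3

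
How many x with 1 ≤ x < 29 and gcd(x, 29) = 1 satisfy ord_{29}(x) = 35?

0

φ(29) = 29 − 1 = 28 = 2^2 · 7.
Since (Z/29Z)^× is cyclic of order 28, the number of elements of order d is φ(d) when d | 28 and 0 otherwise.
Here 28 is not a multiple of 35, so there are no elements of order 35.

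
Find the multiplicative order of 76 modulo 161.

Since 76 ∈ (Z/161Z)^×, its order divides φ(161) = φ(7·23) = (7−1)·(23−1) = 6·22 = 132 = 2^2 · 3 · 11.
Divisors of 132: 1, 2, 3, 4, 6, 11, 12, 22, 33, 44, 66, 132.
Evaluate successive powers at the divisors of 132:
76^1 ≡ 76 (mod 161)
76^2 ≡ 141 (mod 161)
76^3 ≡ 90 (mod 161)
76^4 ≡ 78 (mod 161)
76^6 ≡ 50 (mod 161)
76^11 ≡ 160 (mod 161)
76^12 ≡ 85 (mod 161)
76^22 ≡ 1 (mod 161) ✓
Therefore the multiplicative order of 76 modulo 161 is 22.

22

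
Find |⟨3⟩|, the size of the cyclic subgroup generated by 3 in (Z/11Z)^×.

By Lagrange's theorem, ord_11(3) divides φ(11) = 11 − 1 = 10 = 2 · 5.
Divisors of 10: 1, 2, 5, 10.
Evaluate successive powers at the divisors of 10:
3^1 ≡ 3
3^2 ≡ 9
3^5 ≡ 1
Hence ord(3) = 5.

5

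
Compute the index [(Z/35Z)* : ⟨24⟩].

Since 24 ∈ (Z/35Z)^×, its order divides φ(35) = φ(5·7) = (5−1)·(7−1) = 4·6 = 24 = 2^3 · 3.
Divisors of 24: 1, 2, 3, 4, 6, 8, 12, 24.
Evaluate successive powers at the divisors of 24:
24^1 ≡ 24 (mod 35)
24^2 ≡ 16 (mod 35)
24^3 ≡ 34 (mod 35)
24^4 ≡ 11 (mod 35)
24^6 ≡ 1 (mod 35) ✓
The order of 24 is 6, so the subgroup it generates has 6 elements.
[(Z/35Z)^× : ⟨24⟩] = 24/6 = 4.

4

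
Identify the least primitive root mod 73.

φ(73) = 73 − 1 = 72 = 2^3 · 3^2.
Test candidates g = 2, 3, … against the prime factors q ∈ {2, 3} of φ(73): g is a generator iff g^(72/q) ≢ 1 for every such q.
g = 2: 2^36 ≡ 1 — hits 1, so not a primitive root.
g = 3: 3^36 ≡ 1 — hits 1, so not a primitive root.
g = 4: 4^36 ≡ 1 — hits 1, so not a primitive root.
g = 5: 5^36 ≡ 72; 5^24 ≡ 8 — none is 1, so 5 is a primitive root.
The smallest primitive root modulo 73 is 5.

5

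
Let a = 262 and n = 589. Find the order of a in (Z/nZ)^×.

90

The order of 262 must divide φ(589) = φ(19·31) = (19−1)·(31−1) = 18·30 = 540 = 2^2 · 3^3 · 5.
Divisors of 540: 1, 2, 3, 4, 5, 6, 9, 10, 12, 15, 18, 20, 27, 30, 36, 45, 54, 60, 90, 108, 135, 180, 270, 540.
Evaluate successive powers at the divisors of 540:
262^1 ≡ 262 (mod 589)
262^2 ≡ 320 (mod 589)
262^3 ≡ 202 (mod 589)
262^4 ≡ 503 (mod 589)
262^5 ≡ 439 (mod 589)
262^6 ≡ 163 (mod 589)
262^9 ≡ 531 (mod 589)
262^10 ≡ 118 (mod 589)
262^12 ≡ 64 (mod 589)
262^15 ≡ 559 (mod 589)
262^18 ≡ 419 (mod 589)
262^20 ≡ 377 (mod 589)
262^27 ≡ 436 (mod 589)
262^30 ≡ 311 (mod 589)
262^36 ≡ 39 (mod 589)
262^45 ≡ 94 (mod 589)
262^54 ≡ 438 (mod 589)
262^60 ≡ 125 (mod 589)
262^90 ≡ 1 (mod 589) ✓
The smallest such exponent is 90, so the order of 262 is 90.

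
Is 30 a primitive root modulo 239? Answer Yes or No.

No

φ(239) = 239 − 1 = 238 = 2 · 7 · 17.
30 is a primitive root mod 239 iff 30^(φ(239)/q) ≢ 1 for every prime q | φ(239), i.e. q ∈ {2, 7, 17}.
30^119 ≡ 1 (mod 239)  [q = 2: ≡ 1 ✗]
30^34 ≡ 100 (mod 239)  [q = 7: ≢ 1 ✓]
30^14 ≡ 101 (mod 239)  [q = 17: ≢ 1 ✓]
The check at q = 2 fails, so 30 generates a proper subgroup.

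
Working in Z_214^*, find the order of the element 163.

53

By Lagrange's theorem, ord_214(163) divides φ(214) = φ(2)·φ(107) = 1·106 = 106 = 2 · 53.
Divisors of 106: 1, 2, 53, 106.
Test each divisor d:
163^1 ≡ 163
163^2 ≡ 33
163^53 ≡ 1
So ord_214(163) = 53.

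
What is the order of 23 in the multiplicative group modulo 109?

36

The order of 23 must divide φ(109) = 109 − 1 = 108 = 2^2 · 3^3.
Divisors of 108: 1, 2, 3, 4, 6, 9, 12, 18, 27, 36, 54, 108.
Evaluate successive powers at the divisors of 108:
23^1 ≡ 23
23^2 ≡ 93
23^3 ≡ 68
23^4 ≡ 38
23^6 ≡ 46
23^9 ≡ 76
23^12 ≡ 45
23^18 ≡ 108
23^27 ≡ 33
23^36 ≡ 1
Hence ord(23) = 36.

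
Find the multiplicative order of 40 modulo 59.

The order of 40 must divide φ(59) = 59 − 1 = 58 = 2 · 29.
Divisors of 58: 1, 2, 29, 58.
Evaluate successive powers at the divisors of 58:
40^1 ≡ 40
40^2 ≡ 7
40^29 ≡ 58
40^58 ≡ 1
So ord_59(40) = 58.

58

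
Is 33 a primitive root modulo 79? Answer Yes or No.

No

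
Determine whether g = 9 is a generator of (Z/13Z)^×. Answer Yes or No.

No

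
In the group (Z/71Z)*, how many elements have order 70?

24

φ(71) = 71 − 1 = 70 = 2 · 5 · 7.
Since (Z/71Z)^× is cyclic of order 70, the number of elements of order d is φ(d) when d | 70 and 0 otherwise.
70 = 2 · 5 · 7 divides 70, and φ(70) = 24.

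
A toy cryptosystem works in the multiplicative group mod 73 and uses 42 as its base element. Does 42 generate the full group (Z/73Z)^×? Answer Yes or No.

φ(73) = 73 − 1 = 72 = 2^3 · 3^2.
It suffices to check that the order of 42 is not a proper divisor of 72: compute 42^(72/q) for q ∈ {2, 3}.
42^36 ≡ 72 (mod 73)  [q = 2: ≢ 1 ✓]
42^24 ≡ 64 (mod 73)  [q = 3: ≢ 1 ✓]
None equal 1, so ord_73(42) = 72: 42 is a primitive root.

Yes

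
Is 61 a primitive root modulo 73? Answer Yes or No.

φ(73) = 73 − 1 = 72 = 2^3 · 3^2.
61 is a primitive root mod 73 iff 61^(φ(73)/q) ≢ 1 for every prime q | φ(73), i.e. q ∈ {2, 3}.
61^36 ≡ 1 (mod 73)  [q = 2: ≡ 1 ✗]
61^24 ≡ 8 (mod 73)  [q = 3: ≢ 1 ✓]
Since 61^36 ≡ 1, the order of 61 divides 36 < 72, so 61 is not a primitive root.

No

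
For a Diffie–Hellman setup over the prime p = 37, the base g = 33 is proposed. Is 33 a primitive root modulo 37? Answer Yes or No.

No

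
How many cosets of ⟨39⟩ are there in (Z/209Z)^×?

18

ord(39) | φ(209) = φ(11·19) = (11−1)·(19−1) = 10·18 = 180 = 2^2 · 3^2 · 5.
Divisors of 180: 1, 2, 3, 4, 5, 6, 9, 10, 12, 15, 18, 20, 30, 36, 45, 60, 90, 180.
Evaluate successive powers at the divisors of 180:
39^1 ≡ 39
39^2 ≡ 58
39^3 ≡ 172
39^4 ≡ 20
39^5 ≡ 153
39^6 ≡ 115
39^9 ≡ 134
39^10 ≡ 1
So ord_209(39) = 10, hence |⟨39⟩| = 10.
Index = |(Z/209Z)^×| / |⟨39⟩| = 180 / 10 = 18.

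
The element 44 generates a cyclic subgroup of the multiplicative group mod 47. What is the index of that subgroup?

1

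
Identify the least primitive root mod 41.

6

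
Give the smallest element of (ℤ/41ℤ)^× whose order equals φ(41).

φ(41) = 41 − 1 = 40 = 2^3 · 5.
g is a primitive root iff g^(40/q) ≢ 1 (mod 41) for each prime q ∈ {2, 5}.
g = 2: 2^20 ≡ 1 — hits 1, so not a primitive root.
g = 3: 3^20 ≡ 40; 3^8 ≡ 1 — hits 1, so not a primitive root.
g = 4: 4^20 ≡ 1 — hits 1, so not a primitive root.
g = 5: 5^20 ≡ 1 — hits 1, so not a primitive root.
g = 6: 6^20 ≡ 40; 6^8 ≡ 10 — none is 1, so 6 is a primitive root.
Hence the least primitive root of 41 is 6.

6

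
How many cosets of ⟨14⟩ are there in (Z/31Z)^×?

Since 14 ∈ (Z/31Z)^×, its order divides φ(31) = 31 − 1 = 30 = 2 · 3 · 5.
Divisors of 30: 1, 2, 3, 5, 6, 10, 15, 30.
Test each divisor d:
14^1 ≡ 14 (mod 31)
14^2 ≡ 10 (mod 31)
14^3 ≡ 16 (mod 31)
14^5 ≡ 5 (mod 31)
14^6 ≡ 8 (mod 31)
14^10 ≡ 25 (mod 31)
14^15 ≡ 1 (mod 31) ✓
Thus |⟨14⟩| = ord(14) = 15.
The index is φ(31) / ord(14) = 30 / 15 = 2.

2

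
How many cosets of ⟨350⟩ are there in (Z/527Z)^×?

ord(350) | φ(527) = φ(17·31) = (17−1)·(31−1) = 16·30 = 480 = 2^5 · 3 · 5.
Divisors of 480: 1, 2, 3, 4, 5, 6, 8, 10, 12, 15, 16, 20, 24, 30, 32, 40, 48, 60, 80, 96, 120, 160, 240, 480.
Evaluate successive powers at the divisors of 480:
350^1 ≡ 350 (mod 527)
350^2 ≡ 236 (mod 527)
350^3 ≡ 388 (mod 527)
350^4 ≡ 361 (mod 527)
350^5 ≡ 397 (mod 527)
350^6 ≡ 349 (mod 527)
350^8 ≡ 152 (mod 527)
350^10 ≡ 36 (mod 527)
350^12 ≡ 64 (mod 527)
350^15 ≡ 63 (mod 527)
350^16 ≡ 443 (mod 527)
350^20 ≡ 242 (mod 527)
350^24 ≡ 407 (mod 527)
350^30 ≡ 280 (mod 527)
350^32 ≡ 205 (mod 527)
350^40 ≡ 67 (mod 527)
350^48 ≡ 171 (mod 527)
350^60 ≡ 404 (mod 527)
350^80 ≡ 273 (mod 527)
350^96 ≡ 256 (mod 527)
350^120 ≡ 373 (mod 527)
350^160 ≡ 222 (mod 527)
350^240 ≡ 1 (mod 527) ✓
So ord_527(350) = 240, hence |⟨350⟩| = 240.
The index is φ(527) / ord(350) = 480 / 240 = 2.

2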